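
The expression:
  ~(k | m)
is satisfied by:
  {k: False, m: False}


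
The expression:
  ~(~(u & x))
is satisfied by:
  {u: True, x: True}


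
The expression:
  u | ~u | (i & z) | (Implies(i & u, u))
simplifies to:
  True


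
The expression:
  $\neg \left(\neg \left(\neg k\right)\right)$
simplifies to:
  $\neg k$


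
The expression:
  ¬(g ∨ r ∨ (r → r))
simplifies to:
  False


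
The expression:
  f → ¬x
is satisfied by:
  {x: False, f: False}
  {f: True, x: False}
  {x: True, f: False}


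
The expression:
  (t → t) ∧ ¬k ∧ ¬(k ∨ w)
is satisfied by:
  {w: False, k: False}


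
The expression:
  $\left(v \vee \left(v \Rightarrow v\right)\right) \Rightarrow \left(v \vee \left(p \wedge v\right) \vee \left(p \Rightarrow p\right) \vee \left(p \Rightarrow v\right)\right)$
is always true.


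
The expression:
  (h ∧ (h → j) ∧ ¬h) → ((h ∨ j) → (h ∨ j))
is always true.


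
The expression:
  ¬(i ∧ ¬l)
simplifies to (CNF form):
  l ∨ ¬i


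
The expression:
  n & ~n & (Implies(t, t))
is never true.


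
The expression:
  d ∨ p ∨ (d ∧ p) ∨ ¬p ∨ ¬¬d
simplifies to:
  True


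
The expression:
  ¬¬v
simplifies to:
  v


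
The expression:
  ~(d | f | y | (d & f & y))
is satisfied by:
  {d: False, y: False, f: False}


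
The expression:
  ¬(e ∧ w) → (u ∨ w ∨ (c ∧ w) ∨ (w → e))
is always true.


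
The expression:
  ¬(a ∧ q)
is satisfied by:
  {q: False, a: False}
  {a: True, q: False}
  {q: True, a: False}


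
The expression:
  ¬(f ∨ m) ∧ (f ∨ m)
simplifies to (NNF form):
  False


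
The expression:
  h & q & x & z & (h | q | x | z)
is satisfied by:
  {h: True, z: True, x: True, q: True}


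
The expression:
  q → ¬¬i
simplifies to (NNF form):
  i ∨ ¬q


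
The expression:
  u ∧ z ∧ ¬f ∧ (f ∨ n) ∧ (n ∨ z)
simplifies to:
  n ∧ u ∧ z ∧ ¬f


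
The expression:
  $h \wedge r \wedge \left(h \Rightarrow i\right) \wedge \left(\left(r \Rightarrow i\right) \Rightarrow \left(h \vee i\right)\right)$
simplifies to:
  $h \wedge i \wedge r$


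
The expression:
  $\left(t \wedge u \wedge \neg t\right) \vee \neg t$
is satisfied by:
  {t: False}


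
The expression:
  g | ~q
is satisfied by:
  {g: True, q: False}
  {q: False, g: False}
  {q: True, g: True}


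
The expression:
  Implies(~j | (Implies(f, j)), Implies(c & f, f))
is always true.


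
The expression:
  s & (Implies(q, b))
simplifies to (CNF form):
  s & (b | ~q)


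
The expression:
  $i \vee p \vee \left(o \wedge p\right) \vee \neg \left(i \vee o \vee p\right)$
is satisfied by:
  {i: True, p: True, o: False}
  {i: True, p: False, o: False}
  {p: True, i: False, o: False}
  {i: False, p: False, o: False}
  {i: True, o: True, p: True}
  {i: True, o: True, p: False}
  {o: True, p: True, i: False}


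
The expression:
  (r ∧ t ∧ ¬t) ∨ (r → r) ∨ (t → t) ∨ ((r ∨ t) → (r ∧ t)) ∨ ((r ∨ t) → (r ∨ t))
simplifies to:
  True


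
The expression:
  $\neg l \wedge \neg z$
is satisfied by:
  {z: False, l: False}


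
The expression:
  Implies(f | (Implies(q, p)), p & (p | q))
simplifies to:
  p | (q & ~f)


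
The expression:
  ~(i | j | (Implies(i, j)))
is never true.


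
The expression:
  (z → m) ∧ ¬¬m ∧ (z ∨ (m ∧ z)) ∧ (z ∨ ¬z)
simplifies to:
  m ∧ z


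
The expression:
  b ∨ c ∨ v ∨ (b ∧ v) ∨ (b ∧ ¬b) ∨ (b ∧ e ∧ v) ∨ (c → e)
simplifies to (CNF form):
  True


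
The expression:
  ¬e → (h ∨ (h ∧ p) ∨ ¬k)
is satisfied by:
  {h: True, e: True, k: False}
  {h: True, k: False, e: False}
  {e: True, k: False, h: False}
  {e: False, k: False, h: False}
  {h: True, e: True, k: True}
  {h: True, k: True, e: False}
  {e: True, k: True, h: False}


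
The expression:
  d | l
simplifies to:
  d | l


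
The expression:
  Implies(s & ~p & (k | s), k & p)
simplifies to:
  p | ~s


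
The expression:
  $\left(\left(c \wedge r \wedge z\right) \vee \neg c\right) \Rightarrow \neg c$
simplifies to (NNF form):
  $\neg c \vee \neg r \vee \neg z$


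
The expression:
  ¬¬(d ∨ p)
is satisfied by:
  {d: True, p: True}
  {d: True, p: False}
  {p: True, d: False}


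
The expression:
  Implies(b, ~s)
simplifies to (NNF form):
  ~b | ~s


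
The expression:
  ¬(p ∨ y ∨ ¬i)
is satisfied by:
  {i: True, y: False, p: False}


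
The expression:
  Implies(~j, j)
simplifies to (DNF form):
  j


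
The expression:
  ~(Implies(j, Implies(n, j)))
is never true.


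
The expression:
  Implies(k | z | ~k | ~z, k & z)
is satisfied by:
  {z: True, k: True}


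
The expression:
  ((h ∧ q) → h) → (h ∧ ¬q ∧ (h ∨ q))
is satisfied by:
  {h: True, q: False}


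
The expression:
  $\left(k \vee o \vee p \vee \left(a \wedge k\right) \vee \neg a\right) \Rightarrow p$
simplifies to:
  $p \vee \left(a \wedge \neg k \wedge \neg o\right)$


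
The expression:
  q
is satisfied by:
  {q: True}


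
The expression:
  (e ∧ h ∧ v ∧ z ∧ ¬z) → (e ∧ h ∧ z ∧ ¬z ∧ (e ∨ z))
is always true.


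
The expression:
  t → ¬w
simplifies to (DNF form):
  ¬t ∨ ¬w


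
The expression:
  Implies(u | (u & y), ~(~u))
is always true.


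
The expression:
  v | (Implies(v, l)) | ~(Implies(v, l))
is always true.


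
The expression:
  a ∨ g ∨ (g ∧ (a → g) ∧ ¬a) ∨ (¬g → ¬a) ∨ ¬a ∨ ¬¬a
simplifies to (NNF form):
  True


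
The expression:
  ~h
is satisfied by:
  {h: False}


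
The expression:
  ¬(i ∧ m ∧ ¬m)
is always true.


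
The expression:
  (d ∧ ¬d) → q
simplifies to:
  True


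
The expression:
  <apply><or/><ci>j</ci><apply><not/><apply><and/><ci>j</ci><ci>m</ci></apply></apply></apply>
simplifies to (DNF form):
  <true/>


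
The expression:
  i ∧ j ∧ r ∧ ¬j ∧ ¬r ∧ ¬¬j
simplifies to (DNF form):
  False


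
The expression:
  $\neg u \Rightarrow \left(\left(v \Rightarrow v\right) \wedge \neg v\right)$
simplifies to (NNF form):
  $u \vee \neg v$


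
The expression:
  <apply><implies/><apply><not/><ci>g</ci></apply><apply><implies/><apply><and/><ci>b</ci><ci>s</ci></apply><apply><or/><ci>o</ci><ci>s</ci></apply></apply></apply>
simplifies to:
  <true/>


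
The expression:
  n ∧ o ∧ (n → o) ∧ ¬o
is never true.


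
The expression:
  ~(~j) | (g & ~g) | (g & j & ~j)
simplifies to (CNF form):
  j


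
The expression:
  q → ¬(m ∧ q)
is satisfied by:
  {m: False, q: False}
  {q: True, m: False}
  {m: True, q: False}


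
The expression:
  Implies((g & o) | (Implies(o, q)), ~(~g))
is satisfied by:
  {g: True, o: True, q: False}
  {g: True, o: False, q: False}
  {q: True, g: True, o: True}
  {q: True, g: True, o: False}
  {o: True, q: False, g: False}


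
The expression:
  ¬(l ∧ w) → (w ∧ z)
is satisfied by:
  {z: True, l: True, w: True}
  {z: True, w: True, l: False}
  {l: True, w: True, z: False}


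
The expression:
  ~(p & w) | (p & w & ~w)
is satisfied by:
  {p: False, w: False}
  {w: True, p: False}
  {p: True, w: False}


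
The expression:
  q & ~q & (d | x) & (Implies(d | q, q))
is never true.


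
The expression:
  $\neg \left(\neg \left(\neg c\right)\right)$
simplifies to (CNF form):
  $\neg c$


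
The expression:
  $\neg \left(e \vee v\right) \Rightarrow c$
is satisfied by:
  {c: True, v: True, e: True}
  {c: True, v: True, e: False}
  {c: True, e: True, v: False}
  {c: True, e: False, v: False}
  {v: True, e: True, c: False}
  {v: True, e: False, c: False}
  {e: True, v: False, c: False}


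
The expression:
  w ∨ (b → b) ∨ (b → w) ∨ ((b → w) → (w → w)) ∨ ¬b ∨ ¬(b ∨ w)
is always true.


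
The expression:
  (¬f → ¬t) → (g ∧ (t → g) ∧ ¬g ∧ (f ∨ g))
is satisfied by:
  {t: True, f: False}


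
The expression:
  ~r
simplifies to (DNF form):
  ~r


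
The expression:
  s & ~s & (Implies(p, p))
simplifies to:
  False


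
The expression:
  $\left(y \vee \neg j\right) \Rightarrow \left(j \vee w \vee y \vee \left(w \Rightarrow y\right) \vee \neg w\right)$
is always true.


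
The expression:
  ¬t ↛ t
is always true.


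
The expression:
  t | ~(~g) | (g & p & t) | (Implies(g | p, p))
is always true.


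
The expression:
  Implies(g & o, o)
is always true.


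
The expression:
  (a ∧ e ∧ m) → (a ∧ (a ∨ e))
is always true.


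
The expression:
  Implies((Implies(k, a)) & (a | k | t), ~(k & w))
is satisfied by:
  {w: False, k: False, a: False}
  {a: True, w: False, k: False}
  {k: True, w: False, a: False}
  {a: True, k: True, w: False}
  {w: True, a: False, k: False}
  {a: True, w: True, k: False}
  {k: True, w: True, a: False}


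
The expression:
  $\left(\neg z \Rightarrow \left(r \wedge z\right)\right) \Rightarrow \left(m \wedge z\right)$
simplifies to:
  $m \vee \neg z$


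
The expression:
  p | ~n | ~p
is always true.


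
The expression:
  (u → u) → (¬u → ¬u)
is always true.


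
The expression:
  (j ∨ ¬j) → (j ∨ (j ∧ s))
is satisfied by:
  {j: True}


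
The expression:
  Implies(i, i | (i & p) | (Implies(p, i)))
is always true.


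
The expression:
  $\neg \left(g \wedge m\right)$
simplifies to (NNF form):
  $\neg g \vee \neg m$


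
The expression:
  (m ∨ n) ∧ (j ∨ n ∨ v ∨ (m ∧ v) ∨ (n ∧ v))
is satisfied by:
  {n: True, m: True, v: True, j: True}
  {n: True, m: True, v: True, j: False}
  {n: True, m: True, j: True, v: False}
  {n: True, m: True, j: False, v: False}
  {n: True, v: True, j: True, m: False}
  {n: True, v: True, j: False, m: False}
  {n: True, v: False, j: True, m: False}
  {n: True, v: False, j: False, m: False}
  {m: True, v: True, j: True, n: False}
  {m: True, v: True, j: False, n: False}
  {m: True, j: True, v: False, n: False}


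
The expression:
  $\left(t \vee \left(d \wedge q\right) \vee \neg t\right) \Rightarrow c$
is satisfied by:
  {c: True}


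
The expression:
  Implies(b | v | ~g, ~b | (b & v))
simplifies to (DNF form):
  v | ~b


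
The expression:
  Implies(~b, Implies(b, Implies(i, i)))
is always true.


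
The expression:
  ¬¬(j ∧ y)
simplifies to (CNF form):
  j ∧ y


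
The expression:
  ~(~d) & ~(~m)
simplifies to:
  d & m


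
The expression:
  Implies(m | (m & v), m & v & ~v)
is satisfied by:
  {m: False}


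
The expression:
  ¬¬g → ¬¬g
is always true.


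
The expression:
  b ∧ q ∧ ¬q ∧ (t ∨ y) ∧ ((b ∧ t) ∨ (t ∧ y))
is never true.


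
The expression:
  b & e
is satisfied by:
  {e: True, b: True}


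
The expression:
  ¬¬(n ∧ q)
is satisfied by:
  {q: True, n: True}


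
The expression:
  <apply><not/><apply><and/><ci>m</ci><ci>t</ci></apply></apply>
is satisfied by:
  {m: False, t: False}
  {t: True, m: False}
  {m: True, t: False}


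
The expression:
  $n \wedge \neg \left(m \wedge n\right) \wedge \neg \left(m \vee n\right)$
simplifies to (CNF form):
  $\text{False}$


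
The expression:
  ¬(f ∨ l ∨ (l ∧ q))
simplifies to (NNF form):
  ¬f ∧ ¬l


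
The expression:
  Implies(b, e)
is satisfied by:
  {e: True, b: False}
  {b: False, e: False}
  {b: True, e: True}


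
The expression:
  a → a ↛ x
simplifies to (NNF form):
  ¬a ∨ ¬x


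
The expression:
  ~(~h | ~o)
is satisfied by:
  {h: True, o: True}


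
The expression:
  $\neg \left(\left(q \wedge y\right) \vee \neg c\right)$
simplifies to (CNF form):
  $c \wedge \left(\neg q \vee \neg y\right)$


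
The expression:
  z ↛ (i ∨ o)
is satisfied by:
  {z: True, i: False, o: False}


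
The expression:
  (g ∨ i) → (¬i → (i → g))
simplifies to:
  True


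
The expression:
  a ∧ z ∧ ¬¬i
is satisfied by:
  {a: True, z: True, i: True}


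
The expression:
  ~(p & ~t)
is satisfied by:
  {t: True, p: False}
  {p: False, t: False}
  {p: True, t: True}


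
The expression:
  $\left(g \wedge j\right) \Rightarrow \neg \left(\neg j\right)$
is always true.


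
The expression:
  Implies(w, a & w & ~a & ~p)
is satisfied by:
  {w: False}


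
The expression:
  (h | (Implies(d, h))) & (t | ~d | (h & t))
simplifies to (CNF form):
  (h | ~d) & (t | ~d)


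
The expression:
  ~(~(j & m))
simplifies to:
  j & m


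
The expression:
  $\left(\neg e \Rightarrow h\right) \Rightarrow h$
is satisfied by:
  {h: True, e: False}
  {e: False, h: False}
  {e: True, h: True}


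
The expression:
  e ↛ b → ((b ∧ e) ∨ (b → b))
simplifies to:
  True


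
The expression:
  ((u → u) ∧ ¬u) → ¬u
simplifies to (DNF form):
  True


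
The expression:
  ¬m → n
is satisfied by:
  {n: True, m: True}
  {n: True, m: False}
  {m: True, n: False}


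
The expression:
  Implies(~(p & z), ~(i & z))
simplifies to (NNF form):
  p | ~i | ~z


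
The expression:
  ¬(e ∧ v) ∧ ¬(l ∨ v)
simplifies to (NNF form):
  ¬l ∧ ¬v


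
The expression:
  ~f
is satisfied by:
  {f: False}


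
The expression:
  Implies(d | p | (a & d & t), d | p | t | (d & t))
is always true.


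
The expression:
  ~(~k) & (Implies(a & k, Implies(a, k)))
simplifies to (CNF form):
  k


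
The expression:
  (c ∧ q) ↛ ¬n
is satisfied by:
  {c: True, q: True, n: True}


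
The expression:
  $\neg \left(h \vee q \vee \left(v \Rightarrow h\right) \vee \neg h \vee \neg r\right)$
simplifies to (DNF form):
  $\text{False}$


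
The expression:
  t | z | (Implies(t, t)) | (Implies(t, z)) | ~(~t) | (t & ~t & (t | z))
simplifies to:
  True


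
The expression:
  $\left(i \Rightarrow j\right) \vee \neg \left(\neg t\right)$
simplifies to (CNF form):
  $j \vee t \vee \neg i$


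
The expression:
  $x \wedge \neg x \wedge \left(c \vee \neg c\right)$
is never true.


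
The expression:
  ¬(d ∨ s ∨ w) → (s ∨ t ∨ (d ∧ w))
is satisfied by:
  {s: True, d: True, t: True, w: True}
  {s: True, d: True, t: True, w: False}
  {s: True, d: True, w: True, t: False}
  {s: True, d: True, w: False, t: False}
  {s: True, t: True, w: True, d: False}
  {s: True, t: True, w: False, d: False}
  {s: True, t: False, w: True, d: False}
  {s: True, t: False, w: False, d: False}
  {d: True, t: True, w: True, s: False}
  {d: True, t: True, w: False, s: False}
  {d: True, w: True, t: False, s: False}
  {d: True, w: False, t: False, s: False}
  {t: True, w: True, d: False, s: False}
  {t: True, d: False, w: False, s: False}
  {w: True, d: False, t: False, s: False}


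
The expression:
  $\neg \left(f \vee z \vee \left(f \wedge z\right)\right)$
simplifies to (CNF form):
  $\neg f \wedge \neg z$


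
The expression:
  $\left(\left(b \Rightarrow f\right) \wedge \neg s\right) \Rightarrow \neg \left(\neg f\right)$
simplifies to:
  $b \vee f \vee s$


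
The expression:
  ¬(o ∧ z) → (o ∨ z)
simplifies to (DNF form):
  o ∨ z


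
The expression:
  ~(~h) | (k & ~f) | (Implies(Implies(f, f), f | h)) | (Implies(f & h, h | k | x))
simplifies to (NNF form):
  True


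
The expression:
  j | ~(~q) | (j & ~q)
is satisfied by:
  {q: True, j: True}
  {q: True, j: False}
  {j: True, q: False}


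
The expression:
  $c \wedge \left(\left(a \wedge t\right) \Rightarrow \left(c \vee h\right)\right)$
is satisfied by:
  {c: True}


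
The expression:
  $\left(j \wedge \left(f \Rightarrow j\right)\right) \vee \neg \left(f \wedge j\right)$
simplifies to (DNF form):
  $\text{True}$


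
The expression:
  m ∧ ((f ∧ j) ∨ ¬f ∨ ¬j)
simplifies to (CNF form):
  m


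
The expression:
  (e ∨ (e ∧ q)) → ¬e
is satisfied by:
  {e: False}


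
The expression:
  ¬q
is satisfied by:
  {q: False}


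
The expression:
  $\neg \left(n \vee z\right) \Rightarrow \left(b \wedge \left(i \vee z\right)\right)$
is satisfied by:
  {n: True, b: True, z: True, i: True}
  {n: True, b: True, z: True, i: False}
  {n: True, z: True, i: True, b: False}
  {n: True, z: True, i: False, b: False}
  {n: True, b: True, i: True, z: False}
  {n: True, b: True, i: False, z: False}
  {n: True, i: True, z: False, b: False}
  {n: True, i: False, z: False, b: False}
  {b: True, z: True, i: True, n: False}
  {b: True, z: True, i: False, n: False}
  {z: True, i: True, n: False, b: False}
  {z: True, n: False, i: False, b: False}
  {b: True, i: True, n: False, z: False}


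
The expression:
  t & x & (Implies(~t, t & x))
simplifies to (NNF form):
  t & x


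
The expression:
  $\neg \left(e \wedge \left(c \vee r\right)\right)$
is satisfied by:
  {r: False, e: False, c: False}
  {c: True, r: False, e: False}
  {r: True, c: False, e: False}
  {c: True, r: True, e: False}
  {e: True, c: False, r: False}


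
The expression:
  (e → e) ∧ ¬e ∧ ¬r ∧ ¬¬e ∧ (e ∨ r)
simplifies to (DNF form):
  False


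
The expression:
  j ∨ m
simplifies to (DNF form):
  j ∨ m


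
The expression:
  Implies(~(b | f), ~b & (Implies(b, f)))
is always true.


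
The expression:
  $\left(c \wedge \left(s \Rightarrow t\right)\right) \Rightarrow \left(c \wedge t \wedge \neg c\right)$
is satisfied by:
  {s: True, t: False, c: False}
  {t: False, c: False, s: False}
  {s: True, t: True, c: False}
  {t: True, s: False, c: False}
  {c: True, s: True, t: False}


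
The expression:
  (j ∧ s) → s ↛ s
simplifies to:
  ¬j ∨ ¬s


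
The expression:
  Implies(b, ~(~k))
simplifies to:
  k | ~b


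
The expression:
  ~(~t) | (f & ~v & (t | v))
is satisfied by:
  {t: True}


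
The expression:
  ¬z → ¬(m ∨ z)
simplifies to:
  z ∨ ¬m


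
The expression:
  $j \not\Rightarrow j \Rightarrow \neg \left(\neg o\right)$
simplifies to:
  $\text{True}$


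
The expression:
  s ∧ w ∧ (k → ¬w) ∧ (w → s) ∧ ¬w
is never true.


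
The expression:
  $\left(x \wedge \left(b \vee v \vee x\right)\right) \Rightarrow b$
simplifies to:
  $b \vee \neg x$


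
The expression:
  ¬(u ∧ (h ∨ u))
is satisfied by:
  {u: False}


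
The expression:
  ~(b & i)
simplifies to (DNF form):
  ~b | ~i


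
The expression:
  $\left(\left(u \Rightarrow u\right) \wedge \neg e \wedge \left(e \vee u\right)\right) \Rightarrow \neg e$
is always true.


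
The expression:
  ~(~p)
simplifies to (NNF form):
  p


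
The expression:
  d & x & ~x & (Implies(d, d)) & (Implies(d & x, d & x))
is never true.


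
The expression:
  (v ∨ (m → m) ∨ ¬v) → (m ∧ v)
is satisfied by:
  {m: True, v: True}


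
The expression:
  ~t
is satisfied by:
  {t: False}


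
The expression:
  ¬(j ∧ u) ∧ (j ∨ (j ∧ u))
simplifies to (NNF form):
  j ∧ ¬u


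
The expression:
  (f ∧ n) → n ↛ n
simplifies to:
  ¬f ∨ ¬n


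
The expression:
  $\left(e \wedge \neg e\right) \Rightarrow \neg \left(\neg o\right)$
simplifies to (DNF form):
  $\text{True}$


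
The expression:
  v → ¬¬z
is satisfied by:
  {z: True, v: False}
  {v: False, z: False}
  {v: True, z: True}


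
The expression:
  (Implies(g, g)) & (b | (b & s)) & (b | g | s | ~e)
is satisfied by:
  {b: True}


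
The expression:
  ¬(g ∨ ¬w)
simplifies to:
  w ∧ ¬g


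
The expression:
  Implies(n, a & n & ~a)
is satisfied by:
  {n: False}


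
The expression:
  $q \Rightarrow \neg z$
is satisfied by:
  {q: False, z: False}
  {z: True, q: False}
  {q: True, z: False}


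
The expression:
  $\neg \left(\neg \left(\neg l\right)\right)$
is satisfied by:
  {l: False}


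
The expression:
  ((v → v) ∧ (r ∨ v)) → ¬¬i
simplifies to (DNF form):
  i ∨ (¬r ∧ ¬v)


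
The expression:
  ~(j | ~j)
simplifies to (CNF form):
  False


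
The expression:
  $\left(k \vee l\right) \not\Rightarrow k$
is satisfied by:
  {l: True, k: False}


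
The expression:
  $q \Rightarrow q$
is always true.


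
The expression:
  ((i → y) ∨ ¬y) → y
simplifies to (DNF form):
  y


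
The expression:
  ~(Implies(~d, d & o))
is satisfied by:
  {d: False}


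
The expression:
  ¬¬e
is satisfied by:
  {e: True}


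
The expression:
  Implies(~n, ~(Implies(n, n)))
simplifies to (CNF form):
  n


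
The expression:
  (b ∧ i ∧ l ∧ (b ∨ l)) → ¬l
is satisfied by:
  {l: False, b: False, i: False}
  {i: True, l: False, b: False}
  {b: True, l: False, i: False}
  {i: True, b: True, l: False}
  {l: True, i: False, b: False}
  {i: True, l: True, b: False}
  {b: True, l: True, i: False}


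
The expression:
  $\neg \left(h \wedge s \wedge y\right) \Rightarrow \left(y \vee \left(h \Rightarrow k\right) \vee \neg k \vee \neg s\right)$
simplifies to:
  $\text{True}$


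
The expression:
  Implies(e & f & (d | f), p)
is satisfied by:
  {p: True, e: False, f: False}
  {e: False, f: False, p: False}
  {f: True, p: True, e: False}
  {f: True, e: False, p: False}
  {p: True, e: True, f: False}
  {e: True, p: False, f: False}
  {f: True, e: True, p: True}


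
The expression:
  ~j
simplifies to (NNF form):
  ~j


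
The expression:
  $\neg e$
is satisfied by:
  {e: False}


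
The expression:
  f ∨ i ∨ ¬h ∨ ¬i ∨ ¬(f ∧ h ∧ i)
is always true.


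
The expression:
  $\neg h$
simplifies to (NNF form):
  $\neg h$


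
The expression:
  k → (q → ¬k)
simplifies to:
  ¬k ∨ ¬q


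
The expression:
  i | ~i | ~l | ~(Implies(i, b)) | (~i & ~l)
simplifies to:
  True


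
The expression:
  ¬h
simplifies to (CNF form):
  ¬h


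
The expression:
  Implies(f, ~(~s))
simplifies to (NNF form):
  s | ~f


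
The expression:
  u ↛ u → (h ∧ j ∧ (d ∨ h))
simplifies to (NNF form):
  True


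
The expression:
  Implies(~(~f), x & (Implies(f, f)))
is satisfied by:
  {x: True, f: False}
  {f: False, x: False}
  {f: True, x: True}


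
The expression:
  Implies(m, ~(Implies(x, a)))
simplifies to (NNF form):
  ~m | (x & ~a)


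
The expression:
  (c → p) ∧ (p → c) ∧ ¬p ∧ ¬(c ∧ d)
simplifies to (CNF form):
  ¬c ∧ ¬p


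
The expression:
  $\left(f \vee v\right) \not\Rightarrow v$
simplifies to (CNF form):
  $f \wedge \neg v$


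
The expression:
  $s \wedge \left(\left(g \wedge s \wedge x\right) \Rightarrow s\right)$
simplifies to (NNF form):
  $s$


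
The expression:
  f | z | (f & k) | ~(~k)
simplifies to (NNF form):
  f | k | z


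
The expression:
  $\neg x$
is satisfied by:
  {x: False}


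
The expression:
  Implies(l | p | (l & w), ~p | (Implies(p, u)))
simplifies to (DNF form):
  u | ~p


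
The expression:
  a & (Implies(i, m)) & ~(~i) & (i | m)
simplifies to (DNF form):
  a & i & m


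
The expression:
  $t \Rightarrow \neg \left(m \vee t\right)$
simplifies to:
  $\neg t$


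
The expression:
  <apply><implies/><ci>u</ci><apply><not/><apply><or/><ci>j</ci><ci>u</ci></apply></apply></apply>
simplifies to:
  <apply><not/><ci>u</ci></apply>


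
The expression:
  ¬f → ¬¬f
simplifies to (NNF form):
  f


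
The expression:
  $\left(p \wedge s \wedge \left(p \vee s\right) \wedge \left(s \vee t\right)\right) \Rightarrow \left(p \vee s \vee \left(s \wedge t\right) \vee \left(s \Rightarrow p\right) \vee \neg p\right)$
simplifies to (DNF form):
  $\text{True}$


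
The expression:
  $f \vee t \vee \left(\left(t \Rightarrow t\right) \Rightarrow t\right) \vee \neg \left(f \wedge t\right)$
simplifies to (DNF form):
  $\text{True}$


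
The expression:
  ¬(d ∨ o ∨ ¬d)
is never true.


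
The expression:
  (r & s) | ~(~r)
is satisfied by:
  {r: True}


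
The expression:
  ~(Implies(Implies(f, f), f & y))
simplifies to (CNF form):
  ~f | ~y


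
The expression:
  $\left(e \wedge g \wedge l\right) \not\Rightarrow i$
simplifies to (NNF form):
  $e \wedge g \wedge l \wedge \neg i$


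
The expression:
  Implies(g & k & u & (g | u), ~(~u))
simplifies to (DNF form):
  True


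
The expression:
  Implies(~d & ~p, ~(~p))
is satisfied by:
  {d: True, p: True}
  {d: True, p: False}
  {p: True, d: False}


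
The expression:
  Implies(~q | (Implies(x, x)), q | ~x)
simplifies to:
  q | ~x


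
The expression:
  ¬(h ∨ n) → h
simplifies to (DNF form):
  h ∨ n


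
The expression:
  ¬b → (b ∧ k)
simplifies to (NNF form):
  b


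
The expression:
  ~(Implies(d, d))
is never true.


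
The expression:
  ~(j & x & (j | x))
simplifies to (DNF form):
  ~j | ~x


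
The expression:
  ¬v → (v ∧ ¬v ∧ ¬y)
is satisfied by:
  {v: True}


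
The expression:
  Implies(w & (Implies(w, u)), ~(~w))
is always true.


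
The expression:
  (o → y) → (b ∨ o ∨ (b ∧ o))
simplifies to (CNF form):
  b ∨ o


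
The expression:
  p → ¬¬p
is always true.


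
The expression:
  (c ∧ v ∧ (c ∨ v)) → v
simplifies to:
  True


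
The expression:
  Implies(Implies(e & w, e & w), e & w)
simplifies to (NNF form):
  e & w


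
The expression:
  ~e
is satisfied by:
  {e: False}


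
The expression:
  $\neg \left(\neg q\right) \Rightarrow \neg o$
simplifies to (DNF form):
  $\neg o \vee \neg q$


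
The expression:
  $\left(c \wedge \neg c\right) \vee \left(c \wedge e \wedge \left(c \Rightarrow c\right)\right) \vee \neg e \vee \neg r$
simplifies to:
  $c \vee \neg e \vee \neg r$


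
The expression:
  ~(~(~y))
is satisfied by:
  {y: False}


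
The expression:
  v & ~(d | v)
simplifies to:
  False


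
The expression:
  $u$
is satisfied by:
  {u: True}


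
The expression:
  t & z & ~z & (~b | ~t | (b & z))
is never true.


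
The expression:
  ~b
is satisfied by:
  {b: False}


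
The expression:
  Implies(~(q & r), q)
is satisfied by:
  {q: True}


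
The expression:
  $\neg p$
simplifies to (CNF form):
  $\neg p$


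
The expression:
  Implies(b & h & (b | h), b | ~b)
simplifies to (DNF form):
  True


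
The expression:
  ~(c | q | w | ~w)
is never true.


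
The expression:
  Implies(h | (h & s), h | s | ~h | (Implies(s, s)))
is always true.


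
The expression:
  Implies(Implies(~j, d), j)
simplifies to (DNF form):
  j | ~d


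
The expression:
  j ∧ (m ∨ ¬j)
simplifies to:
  j ∧ m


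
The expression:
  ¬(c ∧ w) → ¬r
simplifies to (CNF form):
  (c ∨ ¬r) ∧ (w ∨ ¬r)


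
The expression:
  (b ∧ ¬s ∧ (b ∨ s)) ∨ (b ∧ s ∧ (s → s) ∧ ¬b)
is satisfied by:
  {b: True, s: False}


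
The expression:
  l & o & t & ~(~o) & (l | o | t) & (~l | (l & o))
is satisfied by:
  {t: True, o: True, l: True}


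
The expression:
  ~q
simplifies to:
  ~q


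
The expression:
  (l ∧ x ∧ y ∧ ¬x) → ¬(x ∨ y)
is always true.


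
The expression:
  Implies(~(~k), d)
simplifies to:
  d | ~k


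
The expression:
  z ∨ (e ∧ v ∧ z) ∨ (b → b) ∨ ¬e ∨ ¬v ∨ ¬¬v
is always true.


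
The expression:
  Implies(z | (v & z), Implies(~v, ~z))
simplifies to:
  v | ~z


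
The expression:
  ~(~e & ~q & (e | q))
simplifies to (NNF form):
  True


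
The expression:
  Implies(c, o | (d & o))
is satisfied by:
  {o: True, c: False}
  {c: False, o: False}
  {c: True, o: True}


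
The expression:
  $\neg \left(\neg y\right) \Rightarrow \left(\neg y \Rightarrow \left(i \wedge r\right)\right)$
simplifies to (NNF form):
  $\text{True}$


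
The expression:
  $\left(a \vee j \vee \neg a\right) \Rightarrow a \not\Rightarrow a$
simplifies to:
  $\text{False}$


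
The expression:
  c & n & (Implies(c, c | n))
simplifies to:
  c & n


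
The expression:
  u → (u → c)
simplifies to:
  c ∨ ¬u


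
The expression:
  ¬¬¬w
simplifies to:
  ¬w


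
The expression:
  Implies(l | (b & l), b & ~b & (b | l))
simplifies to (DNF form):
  ~l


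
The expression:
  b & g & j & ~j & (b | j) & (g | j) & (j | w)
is never true.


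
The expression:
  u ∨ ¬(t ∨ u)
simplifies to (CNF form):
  u ∨ ¬t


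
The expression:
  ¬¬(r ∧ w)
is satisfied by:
  {r: True, w: True}


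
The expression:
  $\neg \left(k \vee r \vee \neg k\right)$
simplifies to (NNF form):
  $\text{False}$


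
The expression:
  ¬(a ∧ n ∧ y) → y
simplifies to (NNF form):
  y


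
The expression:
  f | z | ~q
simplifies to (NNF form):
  f | z | ~q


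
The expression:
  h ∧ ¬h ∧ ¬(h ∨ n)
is never true.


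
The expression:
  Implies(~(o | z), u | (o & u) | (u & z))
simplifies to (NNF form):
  o | u | z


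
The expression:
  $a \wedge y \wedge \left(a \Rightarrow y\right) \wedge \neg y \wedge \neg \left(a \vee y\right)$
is never true.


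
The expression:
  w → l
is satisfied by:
  {l: True, w: False}
  {w: False, l: False}
  {w: True, l: True}


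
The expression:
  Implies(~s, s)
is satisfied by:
  {s: True}


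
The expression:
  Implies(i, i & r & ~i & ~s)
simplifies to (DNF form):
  ~i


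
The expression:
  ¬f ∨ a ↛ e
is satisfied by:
  {a: True, e: False, f: False}
  {e: False, f: False, a: False}
  {a: True, e: True, f: False}
  {e: True, a: False, f: False}
  {f: True, a: True, e: False}


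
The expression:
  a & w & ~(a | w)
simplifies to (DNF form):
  False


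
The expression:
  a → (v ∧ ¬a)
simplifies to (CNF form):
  ¬a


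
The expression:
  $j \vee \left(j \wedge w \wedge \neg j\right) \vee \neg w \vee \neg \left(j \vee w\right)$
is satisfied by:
  {j: True, w: False}
  {w: False, j: False}
  {w: True, j: True}


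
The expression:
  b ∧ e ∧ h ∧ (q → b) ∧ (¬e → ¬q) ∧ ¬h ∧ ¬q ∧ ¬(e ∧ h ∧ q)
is never true.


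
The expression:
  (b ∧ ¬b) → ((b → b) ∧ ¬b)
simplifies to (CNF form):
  True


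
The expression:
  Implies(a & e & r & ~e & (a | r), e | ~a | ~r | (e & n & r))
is always true.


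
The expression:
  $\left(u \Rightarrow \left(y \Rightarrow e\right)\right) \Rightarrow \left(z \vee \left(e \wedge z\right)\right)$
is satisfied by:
  {z: True, y: True, u: True, e: False}
  {z: True, y: True, u: False, e: False}
  {z: True, u: True, y: False, e: False}
  {z: True, u: False, y: False, e: False}
  {z: True, e: True, y: True, u: True}
  {z: True, e: True, y: True, u: False}
  {z: True, e: True, y: False, u: True}
  {z: True, e: True, y: False, u: False}
  {y: True, u: True, z: False, e: False}


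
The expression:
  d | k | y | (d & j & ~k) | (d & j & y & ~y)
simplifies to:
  d | k | y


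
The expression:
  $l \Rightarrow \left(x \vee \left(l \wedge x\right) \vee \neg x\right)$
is always true.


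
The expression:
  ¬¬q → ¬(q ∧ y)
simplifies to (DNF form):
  ¬q ∨ ¬y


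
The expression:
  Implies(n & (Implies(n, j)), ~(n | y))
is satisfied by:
  {n: False, j: False}
  {j: True, n: False}
  {n: True, j: False}


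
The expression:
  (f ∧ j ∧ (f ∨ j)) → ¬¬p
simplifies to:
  p ∨ ¬f ∨ ¬j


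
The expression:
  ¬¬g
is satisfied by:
  {g: True}


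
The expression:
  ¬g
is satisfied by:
  {g: False}


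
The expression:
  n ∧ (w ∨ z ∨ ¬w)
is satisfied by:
  {n: True}


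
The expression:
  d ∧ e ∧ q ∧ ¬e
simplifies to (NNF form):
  False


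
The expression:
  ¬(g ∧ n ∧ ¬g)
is always true.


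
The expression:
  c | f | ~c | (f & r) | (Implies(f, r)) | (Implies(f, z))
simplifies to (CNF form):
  True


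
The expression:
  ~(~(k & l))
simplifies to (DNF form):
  k & l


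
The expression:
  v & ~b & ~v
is never true.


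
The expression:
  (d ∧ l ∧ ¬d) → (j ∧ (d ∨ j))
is always true.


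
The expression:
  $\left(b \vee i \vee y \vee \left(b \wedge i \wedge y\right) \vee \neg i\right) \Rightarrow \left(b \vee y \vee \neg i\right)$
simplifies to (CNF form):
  $b \vee y \vee \neg i$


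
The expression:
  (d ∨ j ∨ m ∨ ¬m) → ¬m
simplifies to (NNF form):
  ¬m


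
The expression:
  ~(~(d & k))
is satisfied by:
  {d: True, k: True}


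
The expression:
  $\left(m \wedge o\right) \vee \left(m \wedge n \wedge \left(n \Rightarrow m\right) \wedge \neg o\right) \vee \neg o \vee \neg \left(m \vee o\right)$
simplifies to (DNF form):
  $m \vee \neg o$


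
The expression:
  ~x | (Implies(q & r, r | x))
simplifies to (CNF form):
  True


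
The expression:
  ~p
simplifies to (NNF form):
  ~p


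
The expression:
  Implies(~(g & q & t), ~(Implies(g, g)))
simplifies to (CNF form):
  g & q & t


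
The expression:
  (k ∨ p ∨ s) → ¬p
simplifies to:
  ¬p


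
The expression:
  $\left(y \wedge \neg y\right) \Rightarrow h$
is always true.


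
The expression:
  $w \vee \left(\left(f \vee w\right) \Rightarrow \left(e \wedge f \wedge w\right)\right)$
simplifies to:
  $w \vee \neg f$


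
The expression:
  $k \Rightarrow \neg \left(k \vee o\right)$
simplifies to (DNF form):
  $\neg k$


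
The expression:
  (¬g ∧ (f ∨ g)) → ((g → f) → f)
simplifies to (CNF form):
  True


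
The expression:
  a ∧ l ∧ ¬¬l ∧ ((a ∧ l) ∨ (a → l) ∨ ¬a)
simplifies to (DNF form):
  a ∧ l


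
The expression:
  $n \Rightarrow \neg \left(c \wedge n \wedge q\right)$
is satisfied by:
  {c: False, q: False, n: False}
  {n: True, c: False, q: False}
  {q: True, c: False, n: False}
  {n: True, q: True, c: False}
  {c: True, n: False, q: False}
  {n: True, c: True, q: False}
  {q: True, c: True, n: False}


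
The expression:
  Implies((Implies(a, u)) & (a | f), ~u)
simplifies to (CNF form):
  (~a | ~u) & (~f | ~u)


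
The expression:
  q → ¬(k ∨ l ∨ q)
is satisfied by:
  {q: False}


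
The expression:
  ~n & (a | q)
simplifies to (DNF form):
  (a & ~n) | (q & ~n)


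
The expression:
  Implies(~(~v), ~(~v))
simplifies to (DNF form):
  True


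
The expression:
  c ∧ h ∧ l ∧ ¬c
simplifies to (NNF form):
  False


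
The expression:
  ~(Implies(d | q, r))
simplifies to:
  ~r & (d | q)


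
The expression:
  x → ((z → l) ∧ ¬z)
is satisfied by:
  {z: False, x: False}
  {x: True, z: False}
  {z: True, x: False}


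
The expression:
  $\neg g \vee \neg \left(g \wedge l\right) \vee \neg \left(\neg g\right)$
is always true.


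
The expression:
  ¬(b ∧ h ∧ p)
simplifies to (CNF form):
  ¬b ∨ ¬h ∨ ¬p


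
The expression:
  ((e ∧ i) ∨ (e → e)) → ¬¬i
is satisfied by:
  {i: True}


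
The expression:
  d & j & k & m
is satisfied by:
  {m: True, j: True, d: True, k: True}


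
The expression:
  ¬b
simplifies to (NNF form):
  ¬b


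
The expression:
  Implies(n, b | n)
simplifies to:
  True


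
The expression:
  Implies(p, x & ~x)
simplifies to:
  ~p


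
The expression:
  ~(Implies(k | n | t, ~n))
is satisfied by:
  {n: True}


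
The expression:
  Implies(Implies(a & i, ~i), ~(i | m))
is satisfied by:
  {a: True, m: False, i: False}
  {m: False, i: False, a: False}
  {a: True, i: True, m: False}
  {a: True, m: True, i: True}


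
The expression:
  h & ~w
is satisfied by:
  {h: True, w: False}


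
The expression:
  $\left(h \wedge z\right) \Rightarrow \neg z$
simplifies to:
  $\neg h \vee \neg z$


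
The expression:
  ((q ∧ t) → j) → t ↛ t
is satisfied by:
  {t: True, q: True, j: False}


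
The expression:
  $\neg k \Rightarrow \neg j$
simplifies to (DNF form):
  $k \vee \neg j$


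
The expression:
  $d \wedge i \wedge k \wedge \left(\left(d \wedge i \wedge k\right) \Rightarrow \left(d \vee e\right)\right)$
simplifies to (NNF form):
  $d \wedge i \wedge k$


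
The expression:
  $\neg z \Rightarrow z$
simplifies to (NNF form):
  $z$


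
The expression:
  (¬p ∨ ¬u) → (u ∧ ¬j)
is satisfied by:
  {u: True, p: True, j: False}
  {u: True, p: False, j: False}
  {u: True, j: True, p: True}


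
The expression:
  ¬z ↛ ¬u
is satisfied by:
  {u: True, z: False}


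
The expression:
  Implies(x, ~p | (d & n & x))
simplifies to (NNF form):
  ~p | ~x | (d & n)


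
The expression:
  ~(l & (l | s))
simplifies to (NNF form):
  ~l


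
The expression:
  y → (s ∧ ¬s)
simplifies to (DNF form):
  ¬y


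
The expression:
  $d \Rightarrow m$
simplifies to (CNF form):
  $m \vee \neg d$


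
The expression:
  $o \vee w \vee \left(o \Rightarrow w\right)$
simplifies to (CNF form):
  $\text{True}$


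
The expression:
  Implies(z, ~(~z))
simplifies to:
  True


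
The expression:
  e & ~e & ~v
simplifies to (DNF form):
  False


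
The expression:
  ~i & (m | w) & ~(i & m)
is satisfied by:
  {m: True, w: True, i: False}
  {m: True, i: False, w: False}
  {w: True, i: False, m: False}


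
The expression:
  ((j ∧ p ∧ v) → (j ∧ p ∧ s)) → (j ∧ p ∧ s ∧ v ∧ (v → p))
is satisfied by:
  {p: True, j: True, v: True}


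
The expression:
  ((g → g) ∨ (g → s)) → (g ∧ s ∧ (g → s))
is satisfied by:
  {s: True, g: True}


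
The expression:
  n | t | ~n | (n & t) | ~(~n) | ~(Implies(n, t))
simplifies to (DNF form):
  True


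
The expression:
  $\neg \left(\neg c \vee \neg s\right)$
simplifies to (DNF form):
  $c \wedge s$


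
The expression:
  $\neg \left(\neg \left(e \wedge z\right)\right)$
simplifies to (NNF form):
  $e \wedge z$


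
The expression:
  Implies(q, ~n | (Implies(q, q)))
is always true.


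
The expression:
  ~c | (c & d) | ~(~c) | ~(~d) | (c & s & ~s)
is always true.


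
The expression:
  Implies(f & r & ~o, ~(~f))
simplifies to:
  True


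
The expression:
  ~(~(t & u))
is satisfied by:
  {t: True, u: True}


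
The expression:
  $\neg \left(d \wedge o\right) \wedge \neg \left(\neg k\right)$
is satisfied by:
  {k: True, o: False, d: False}
  {d: True, k: True, o: False}
  {o: True, k: True, d: False}


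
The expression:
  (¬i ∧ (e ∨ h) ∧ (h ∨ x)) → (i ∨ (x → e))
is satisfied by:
  {i: True, e: True, h: False, x: False}
  {i: True, h: False, e: False, x: False}
  {e: True, i: False, h: False, x: False}
  {i: False, h: False, e: False, x: False}
  {x: True, i: True, e: True, h: False}
  {x: True, i: True, h: False, e: False}
  {x: True, e: True, i: False, h: False}
  {x: True, i: False, h: False, e: False}
  {i: True, h: True, e: True, x: False}
  {i: True, h: True, x: False, e: False}
  {h: True, e: True, x: False, i: False}
  {h: True, x: False, e: False, i: False}
  {i: True, h: True, x: True, e: True}
  {i: True, h: True, x: True, e: False}
  {h: True, x: True, e: True, i: False}
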